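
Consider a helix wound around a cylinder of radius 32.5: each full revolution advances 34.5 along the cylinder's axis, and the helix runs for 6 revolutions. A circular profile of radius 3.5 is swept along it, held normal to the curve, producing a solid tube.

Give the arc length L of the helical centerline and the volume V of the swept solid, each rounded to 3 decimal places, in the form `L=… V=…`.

2πR = 2π·32.5 = 204.203522
per-turn = √(204.203522² + 34.5²) = √(41699.0786 + 1190.25) = √42889.3286 = 207.097389
L = 6 × 207.097389 = 1242.584335
V = π·3.5² × L = 38.484510 × 1242.584335 = 47820.249271

L=1242.584 V=47820.249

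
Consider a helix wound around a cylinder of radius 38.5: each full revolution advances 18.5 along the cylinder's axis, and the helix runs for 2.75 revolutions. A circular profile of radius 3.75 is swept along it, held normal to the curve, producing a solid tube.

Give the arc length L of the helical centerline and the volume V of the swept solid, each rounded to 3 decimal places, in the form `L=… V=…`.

L=667.175 V=29474.879

2πR = 2π·38.5 = 241.902634
per-turn = √(241.902634² + 18.5²) = √(58516.8845 + 342.25) = √58859.1345 = 242.609016
L = 2.75 × 242.609016 = 667.174793
V = π·3.75² × L = 44.178647 × 667.174793 = 29474.879468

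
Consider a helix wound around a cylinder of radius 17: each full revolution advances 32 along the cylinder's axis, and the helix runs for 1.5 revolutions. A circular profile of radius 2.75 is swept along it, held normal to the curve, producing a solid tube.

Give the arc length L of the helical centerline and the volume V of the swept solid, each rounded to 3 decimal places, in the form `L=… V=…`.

L=167.257 V=3973.737

2πR = 2π·17 = 106.814150
per-turn = √(106.814150² + 32²) = √(11409.2627 + 1024) = √12433.2627 = 111.504541
L = 1.5 × 111.504541 = 167.256812
V = π·2.75² × L = 23.758294 × 167.256812 = 3973.736579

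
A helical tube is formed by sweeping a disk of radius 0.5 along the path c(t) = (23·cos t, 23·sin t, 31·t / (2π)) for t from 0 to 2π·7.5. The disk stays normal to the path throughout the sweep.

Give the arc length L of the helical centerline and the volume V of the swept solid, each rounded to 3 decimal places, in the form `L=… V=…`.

L=1108.506 V=870.619

2πR = 2π·23 = 144.513262
per-turn = √(144.513262² + 31²) = √(20884.0829 + 961) = √21845.0829 = 147.800822
L = 7.5 × 147.800822 = 1108.506163
V = π·0.5² × L = 0.785398 × 1108.506163 = 870.618705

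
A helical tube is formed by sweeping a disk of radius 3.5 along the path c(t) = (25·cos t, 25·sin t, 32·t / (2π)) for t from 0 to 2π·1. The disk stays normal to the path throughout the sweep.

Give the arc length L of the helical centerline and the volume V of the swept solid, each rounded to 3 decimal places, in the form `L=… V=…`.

2πR = 2π·25 = 157.079633
per-turn = √(157.079633² + 32²) = √(24674.0110 + 1024) = √25698.0110 = 160.305992
L = 1 × 160.305992 = 160.305992
V = π·3.5² × L = 38.484510 × 160.305992 = 6169.297545

L=160.306 V=6169.298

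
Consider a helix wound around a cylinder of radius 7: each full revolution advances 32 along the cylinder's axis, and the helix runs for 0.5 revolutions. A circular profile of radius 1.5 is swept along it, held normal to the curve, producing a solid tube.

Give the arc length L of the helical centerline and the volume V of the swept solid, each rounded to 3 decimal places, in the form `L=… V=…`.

L=27.196 V=192.236

2πR = 2π·7 = 43.982297
per-turn = √(43.982297² + 32²) = √(1934.4425 + 1024) = √2958.4425 = 54.391566
L = 0.5 × 54.391566 = 27.195783
V = π·1.5² × L = 7.068583 × 27.195783 = 192.235663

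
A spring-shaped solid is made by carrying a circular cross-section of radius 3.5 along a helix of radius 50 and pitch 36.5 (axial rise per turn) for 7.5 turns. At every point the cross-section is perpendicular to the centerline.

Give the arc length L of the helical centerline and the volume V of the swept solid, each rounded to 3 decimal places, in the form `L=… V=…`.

2πR = 2π·50 = 314.159265
per-turn = √(314.159265² + 36.5²) = √(98696.0440 + 1332.25) = √100028.2940 = 316.272500
L = 7.5 × 316.272500 = 2372.043747
V = π·3.5² × L = 38.484510 × 2372.043747 = 91286.941321

L=2372.044 V=91286.941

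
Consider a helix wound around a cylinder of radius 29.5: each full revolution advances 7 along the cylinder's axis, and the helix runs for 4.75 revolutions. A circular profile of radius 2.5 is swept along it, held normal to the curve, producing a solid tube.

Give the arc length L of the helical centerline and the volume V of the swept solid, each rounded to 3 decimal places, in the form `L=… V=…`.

2πR = 2π·29.5 = 185.353967
per-turn = √(185.353967² + 7²) = √(34356.0929 + 49) = √34405.0929 = 185.486099
L = 4.75 × 185.486099 = 881.058970
V = π·2.5² × L = 19.634954 × 881.058970 = 17299.552426

L=881.059 V=17299.552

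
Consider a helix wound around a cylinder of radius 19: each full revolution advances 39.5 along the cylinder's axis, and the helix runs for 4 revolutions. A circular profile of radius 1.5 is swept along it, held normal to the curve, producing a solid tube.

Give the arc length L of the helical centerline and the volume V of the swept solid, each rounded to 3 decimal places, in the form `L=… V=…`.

L=502.982 V=3555.373

2πR = 2π·19 = 119.380521
per-turn = √(119.380521² + 39.5²) = √(14251.7088 + 1560.25) = √15811.9588 = 125.745611
L = 4 × 125.745611 = 502.982445
V = π·1.5² × L = 7.068583 × 502.982445 = 3555.373397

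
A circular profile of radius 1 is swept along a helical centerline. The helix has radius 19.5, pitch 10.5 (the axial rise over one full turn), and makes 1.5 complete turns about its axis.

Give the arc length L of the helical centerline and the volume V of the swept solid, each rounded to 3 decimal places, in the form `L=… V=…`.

L=184.457 V=579.488

2πR = 2π·19.5 = 122.522113
per-turn = √(122.522113² + 10.5²) = √(15011.6683 + 110.25) = √15121.9183 = 122.971209
L = 1.5 × 122.971209 = 184.456814
V = π·1² × L = 3.141593 × 184.456814 = 579.488171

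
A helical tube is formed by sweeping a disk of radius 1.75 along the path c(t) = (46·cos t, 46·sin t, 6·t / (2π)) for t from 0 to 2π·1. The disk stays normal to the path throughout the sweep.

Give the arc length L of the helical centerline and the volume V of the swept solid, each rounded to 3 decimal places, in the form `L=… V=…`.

L=289.089 V=2781.360

2πR = 2π·46 = 289.026524
per-turn = √(289.026524² + 6²) = √(83536.3317 + 36) = √83572.3317 = 289.088795
L = 1 × 289.088795 = 289.088795
V = π·1.75² × L = 9.621128 × 289.088795 = 2781.360160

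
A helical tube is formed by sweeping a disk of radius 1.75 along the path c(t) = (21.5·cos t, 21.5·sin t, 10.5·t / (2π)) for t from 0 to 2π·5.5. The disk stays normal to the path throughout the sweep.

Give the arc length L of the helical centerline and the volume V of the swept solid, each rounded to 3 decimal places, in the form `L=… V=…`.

L=745.228 V=7169.930

2πR = 2π·21.5 = 135.088484
per-turn = √(135.088484² + 10.5²) = √(18248.8985 + 110.25) = √18359.1485 = 135.495936
L = 5.5 × 135.495936 = 745.227645
V = π·1.75² × L = 9.621128 × 745.227645 = 7169.930193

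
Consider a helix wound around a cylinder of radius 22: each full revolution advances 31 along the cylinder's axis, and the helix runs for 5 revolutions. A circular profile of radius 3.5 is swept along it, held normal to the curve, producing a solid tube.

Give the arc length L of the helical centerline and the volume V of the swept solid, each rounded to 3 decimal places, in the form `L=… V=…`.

L=708.318 V=27259.257

2πR = 2π·22 = 138.230077
per-turn = √(138.230077² + 31²) = √(19107.5541 + 961) = √20068.5541 = 141.663524
L = 5 × 141.663524 = 708.317622
V = π·3.5² × L = 38.484510 × 708.317622 = 27259.256595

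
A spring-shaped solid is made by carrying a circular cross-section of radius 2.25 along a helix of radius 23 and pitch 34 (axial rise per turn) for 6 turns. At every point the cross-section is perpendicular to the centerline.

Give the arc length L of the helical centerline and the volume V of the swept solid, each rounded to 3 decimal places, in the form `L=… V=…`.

L=890.754 V=14166.833

2πR = 2π·23 = 144.513262
per-turn = √(144.513262² + 34²) = √(20884.0829 + 1156) = √22040.0829 = 148.459028
L = 6 × 148.459028 = 890.754166
V = π·2.25² × L = 15.904313 × 890.754166 = 14166.832897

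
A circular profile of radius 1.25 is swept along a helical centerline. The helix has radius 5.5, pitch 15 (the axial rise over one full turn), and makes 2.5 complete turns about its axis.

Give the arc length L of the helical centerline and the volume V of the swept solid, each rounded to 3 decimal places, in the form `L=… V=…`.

2πR = 2π·5.5 = 34.557519
per-turn = √(34.557519² + 15²) = √(1194.2221 + 225) = √1419.2221 = 37.672565
L = 2.5 × 37.672565 = 94.181412
V = π·1.25² × L = 4.908739 × 94.181412 = 462.311924

L=94.181 V=462.312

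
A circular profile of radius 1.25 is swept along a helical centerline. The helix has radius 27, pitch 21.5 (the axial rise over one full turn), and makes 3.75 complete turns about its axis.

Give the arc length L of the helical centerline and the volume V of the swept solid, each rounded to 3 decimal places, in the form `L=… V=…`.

L=641.261 V=3147.783

2πR = 2π·27 = 169.646003
per-turn = √(169.646003² + 21.5²) = √(28779.7664 + 462.25) = √29242.0164 = 171.002972
L = 3.75 × 171.002972 = 641.261145
V = π·1.25² × L = 4.908739 × 641.261145 = 3147.783285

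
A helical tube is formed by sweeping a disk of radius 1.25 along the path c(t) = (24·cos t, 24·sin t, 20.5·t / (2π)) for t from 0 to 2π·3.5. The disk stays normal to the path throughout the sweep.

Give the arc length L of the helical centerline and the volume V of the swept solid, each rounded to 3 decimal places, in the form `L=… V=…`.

L=532.642 V=2614.602

2πR = 2π·24 = 150.796447
per-turn = √(150.796447² + 20.5²) = √(22739.5685 + 420.25) = √23159.8185 = 152.183503
L = 3.5 × 152.183503 = 532.642260
V = π·1.25² × L = 4.908739 × 532.642260 = 2614.601580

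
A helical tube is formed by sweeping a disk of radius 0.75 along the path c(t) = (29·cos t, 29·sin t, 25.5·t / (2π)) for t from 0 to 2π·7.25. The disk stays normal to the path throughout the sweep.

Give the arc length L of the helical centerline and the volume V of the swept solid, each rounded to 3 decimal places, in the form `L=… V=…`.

2πR = 2π·29 = 182.212374
per-turn = √(182.212374² + 25.5²) = √(33201.3492 + 650.25) = √33851.5992 = 183.988041
L = 7.25 × 183.988041 = 1333.913297
V = π·0.75² × L = 1.767146 × 1333.913297 = 2357.219370

L=1333.913 V=2357.219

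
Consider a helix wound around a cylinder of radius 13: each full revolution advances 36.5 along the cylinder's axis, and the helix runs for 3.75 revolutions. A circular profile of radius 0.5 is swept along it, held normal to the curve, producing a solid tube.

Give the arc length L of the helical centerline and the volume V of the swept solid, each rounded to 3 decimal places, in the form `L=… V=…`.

2πR = 2π·13 = 81.681409
per-turn = √(81.681409² + 36.5²) = √(6671.8526 + 1332.25) = √8004.1026 = 89.465650
L = 3.75 × 89.465650 = 335.496188
V = π·0.5² × L = 0.785398 × 335.496188 = 263.498090

L=335.496 V=263.498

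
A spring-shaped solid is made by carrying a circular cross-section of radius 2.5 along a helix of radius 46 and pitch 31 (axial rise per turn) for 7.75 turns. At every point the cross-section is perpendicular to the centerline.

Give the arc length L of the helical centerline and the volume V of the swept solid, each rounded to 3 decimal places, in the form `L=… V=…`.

2πR = 2π·46 = 289.026524
per-turn = √(289.026524² + 31²) = √(83536.3317 + 961) = √84497.3317 = 290.684247
L = 7.75 × 290.684247 = 2252.802917
V = π·2.5² × L = 19.634954 × 2252.802917 = 44233.681835

L=2252.803 V=44233.682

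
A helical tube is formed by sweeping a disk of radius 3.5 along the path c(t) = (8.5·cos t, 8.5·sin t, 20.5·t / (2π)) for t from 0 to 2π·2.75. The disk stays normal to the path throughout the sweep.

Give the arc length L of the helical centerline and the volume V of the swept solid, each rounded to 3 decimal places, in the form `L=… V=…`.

2πR = 2π·8.5 = 53.407075
per-turn = √(53.407075² + 20.5²) = √(2852.3157 + 420.25) = √3272.5657 = 57.206343
L = 2.75 × 57.206343 = 157.317443
V = π·3.5² × L = 38.484510 × 157.317443 = 6054.284712

L=157.317 V=6054.285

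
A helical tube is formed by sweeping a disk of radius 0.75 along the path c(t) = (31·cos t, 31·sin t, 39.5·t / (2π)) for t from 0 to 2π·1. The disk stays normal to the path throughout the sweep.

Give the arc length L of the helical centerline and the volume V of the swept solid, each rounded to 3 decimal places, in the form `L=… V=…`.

2πR = 2π·31 = 194.778745
per-turn = √(194.778745² + 39.5²) = √(37938.7593 + 1560.25) = √39499.0093 = 198.743577
L = 1 × 198.743577 = 198.743577
V = π·0.75² × L = 1.767146 × 198.743577 = 351.208890

L=198.744 V=351.209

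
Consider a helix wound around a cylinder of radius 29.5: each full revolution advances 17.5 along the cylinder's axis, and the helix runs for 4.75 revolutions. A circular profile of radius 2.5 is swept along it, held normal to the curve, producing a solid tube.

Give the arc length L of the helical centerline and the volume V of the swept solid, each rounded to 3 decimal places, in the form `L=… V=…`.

2πR = 2π·29.5 = 185.353967
per-turn = √(185.353967² + 17.5²) = √(34356.0929 + 306.25) = √34662.3429 = 186.178256
L = 4.75 × 186.178256 = 884.346715
V = π·2.5² × L = 19.634954 × 884.346715 = 17364.107142

L=884.347 V=17364.107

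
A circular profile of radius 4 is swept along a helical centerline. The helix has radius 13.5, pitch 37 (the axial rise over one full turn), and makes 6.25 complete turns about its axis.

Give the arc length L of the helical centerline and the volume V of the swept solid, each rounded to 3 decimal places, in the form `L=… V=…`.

2πR = 2π·13.5 = 84.823002
per-turn = √(84.823002² + 37²) = √(7194.9416 + 1369) = √8563.9416 = 92.541567
L = 6.25 × 92.541567 = 578.384793
V = π·4² × L = 50.265482 × 578.384793 = 29072.790679

L=578.385 V=29072.791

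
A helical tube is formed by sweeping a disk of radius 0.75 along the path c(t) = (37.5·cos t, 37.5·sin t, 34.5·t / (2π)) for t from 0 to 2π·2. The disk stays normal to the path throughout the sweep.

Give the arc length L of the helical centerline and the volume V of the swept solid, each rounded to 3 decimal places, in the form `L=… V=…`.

L=476.264 V=841.627

2πR = 2π·37.5 = 235.619449
per-turn = √(235.619449² + 34.5²) = √(55516.5248 + 1190.25) = √56706.7748 = 238.131843
L = 2 × 238.131843 = 476.263686
V = π·0.75² × L = 1.767146 × 476.263686 = 841.627405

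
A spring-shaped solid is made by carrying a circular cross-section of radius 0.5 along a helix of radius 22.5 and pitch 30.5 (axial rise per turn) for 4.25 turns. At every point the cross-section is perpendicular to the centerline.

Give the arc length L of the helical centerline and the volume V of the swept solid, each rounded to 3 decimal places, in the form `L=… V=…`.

L=614.653 V=482.748

2πR = 2π·22.5 = 141.371669
per-turn = √(141.371669² + 30.5²) = √(19985.9489 + 930.25) = √20916.1989 = 144.624337
L = 4.25 × 144.624337 = 614.653433
V = π·0.5² × L = 0.785398 × 614.653433 = 482.747678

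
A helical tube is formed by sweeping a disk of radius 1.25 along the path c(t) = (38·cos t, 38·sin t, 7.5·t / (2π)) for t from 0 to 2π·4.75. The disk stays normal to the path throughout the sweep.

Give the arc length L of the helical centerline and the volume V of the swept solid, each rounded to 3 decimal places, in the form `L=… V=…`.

2πR = 2π·38 = 238.761042
per-turn = √(238.761042² + 7.5²) = √(57006.8350 + 56.25) = √57063.0850 = 238.878808
L = 4.75 × 238.878808 = 1134.674339
V = π·1.25² × L = 4.908739 × 1134.674339 = 5569.819637

L=1134.674 V=5569.820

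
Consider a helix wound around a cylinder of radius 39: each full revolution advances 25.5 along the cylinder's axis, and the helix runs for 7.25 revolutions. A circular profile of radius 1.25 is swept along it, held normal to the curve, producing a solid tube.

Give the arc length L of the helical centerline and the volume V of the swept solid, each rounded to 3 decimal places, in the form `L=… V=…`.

2πR = 2π·39 = 245.044227
per-turn = √(245.044227² + 25.5²) = √(60046.6732 + 650.25) = √60696.9232 = 246.367456
L = 7.25 × 246.367456 = 1786.164053
V = π·1.25² × L = 4.908739 × 1786.164053 = 8767.812293

L=1786.164 V=8767.812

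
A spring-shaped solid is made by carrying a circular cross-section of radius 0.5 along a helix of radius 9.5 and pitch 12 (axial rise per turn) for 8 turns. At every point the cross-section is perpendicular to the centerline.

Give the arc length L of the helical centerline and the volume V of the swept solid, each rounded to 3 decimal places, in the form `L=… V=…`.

L=487.076 V=382.549

2πR = 2π·9.5 = 59.690260
per-turn = √(59.690260² + 12²) = √(3562.9272 + 144) = √3706.9272 = 60.884540
L = 8 × 60.884540 = 487.076319
V = π·0.5² × L = 0.785398 × 487.076319 = 382.548846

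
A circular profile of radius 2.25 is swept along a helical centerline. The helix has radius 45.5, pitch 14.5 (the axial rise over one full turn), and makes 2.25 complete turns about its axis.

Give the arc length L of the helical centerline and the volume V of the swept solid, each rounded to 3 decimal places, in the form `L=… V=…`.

2πR = 2π·45.5 = 285.884931
per-turn = √(285.884931² + 14.5²) = √(81730.1940 + 210.25) = √81940.4440 = 286.252413
L = 2.25 × 286.252413 = 644.067930
V = π·2.25² × L = 15.904313 × 644.067930 = 10243.457823

L=644.068 V=10243.458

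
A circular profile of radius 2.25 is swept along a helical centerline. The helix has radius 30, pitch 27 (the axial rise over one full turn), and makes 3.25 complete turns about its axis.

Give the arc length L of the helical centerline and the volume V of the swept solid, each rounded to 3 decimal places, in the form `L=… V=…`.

2πR = 2π·30 = 188.495559
per-turn = √(188.495559² + 27²) = √(35530.5758 + 729) = √36259.5758 = 190.419473
L = 3.25 × 190.419473 = 618.863288
V = π·2.25² × L = 15.904313 × 618.863288 = 9842.595326

L=618.863 V=9842.595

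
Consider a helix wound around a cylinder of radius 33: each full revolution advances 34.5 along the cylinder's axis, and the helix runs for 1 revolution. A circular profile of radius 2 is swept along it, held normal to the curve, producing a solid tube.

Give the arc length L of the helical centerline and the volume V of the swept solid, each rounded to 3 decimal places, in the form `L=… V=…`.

2πR = 2π·33 = 207.345115
per-turn = √(207.345115² + 34.5²) = √(42991.9968 + 1190.25) = √44182.2468 = 210.195734
L = 1 × 210.195734 = 210.195734
V = π·2² × L = 12.566371 × 210.195734 = 2641.397500

L=210.196 V=2641.398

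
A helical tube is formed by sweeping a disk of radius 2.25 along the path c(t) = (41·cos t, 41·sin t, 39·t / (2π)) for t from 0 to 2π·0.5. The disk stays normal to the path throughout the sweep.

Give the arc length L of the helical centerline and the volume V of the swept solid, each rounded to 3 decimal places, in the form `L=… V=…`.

2πR = 2π·41 = 257.610598
per-turn = √(257.610598² + 39²) = √(66363.2200 + 1521) = √67884.2200 = 260.546004
L = 0.5 × 260.546004 = 130.273002
V = π·2.25² × L = 15.904313 × 130.273002 = 2071.902571

L=130.273 V=2071.903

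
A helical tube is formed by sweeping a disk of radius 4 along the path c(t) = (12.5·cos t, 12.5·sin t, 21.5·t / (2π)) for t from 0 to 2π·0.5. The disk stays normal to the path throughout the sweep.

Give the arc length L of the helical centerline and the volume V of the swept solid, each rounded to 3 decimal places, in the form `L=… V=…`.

L=40.715 V=2046.545

2πR = 2π·12.5 = 78.539816
per-turn = √(78.539816² + 21.5²) = √(6168.5028 + 462.25) = √6630.7528 = 81.429434
L = 0.5 × 81.429434 = 40.714717
V = π·4² × L = 50.265482 × 40.714717 = 2046.544898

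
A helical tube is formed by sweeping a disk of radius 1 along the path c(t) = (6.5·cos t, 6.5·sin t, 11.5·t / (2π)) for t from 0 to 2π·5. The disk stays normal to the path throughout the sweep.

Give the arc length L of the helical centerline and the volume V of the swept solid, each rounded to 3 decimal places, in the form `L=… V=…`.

L=212.145 V=666.472

2πR = 2π·6.5 = 40.840704
per-turn = √(40.840704² + 11.5²) = √(1667.9631 + 132.25) = √1800.2131 = 42.428919
L = 5 × 42.428919 = 212.144594
V = π·1² × L = 3.141593 × 212.144594 = 666.471897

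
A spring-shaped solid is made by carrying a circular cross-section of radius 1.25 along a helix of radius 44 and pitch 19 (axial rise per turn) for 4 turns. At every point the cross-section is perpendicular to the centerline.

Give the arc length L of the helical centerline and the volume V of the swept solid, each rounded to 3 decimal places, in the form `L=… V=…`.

2πR = 2π·44 = 276.460154
per-turn = √(276.460154² + 19²) = √(76430.2165 + 361) = √76791.2165 = 277.112281
L = 4 × 277.112281 = 1108.449125
V = π·1.25² × L = 4.908739 × 1108.449125 = 5441.086921

L=1108.449 V=5441.087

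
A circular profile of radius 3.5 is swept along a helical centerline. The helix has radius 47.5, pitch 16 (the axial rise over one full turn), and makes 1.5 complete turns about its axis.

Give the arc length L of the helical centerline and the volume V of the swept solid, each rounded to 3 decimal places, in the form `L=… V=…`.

L=448.320 V=17253.368

2πR = 2π·47.5 = 298.451302
per-turn = √(298.451302² + 16²) = √(89073.1797 + 256) = √89329.1797 = 298.879875
L = 1.5 × 298.879875 = 448.319813
V = π·3.5² × L = 38.484510 × 448.319813 = 17253.368314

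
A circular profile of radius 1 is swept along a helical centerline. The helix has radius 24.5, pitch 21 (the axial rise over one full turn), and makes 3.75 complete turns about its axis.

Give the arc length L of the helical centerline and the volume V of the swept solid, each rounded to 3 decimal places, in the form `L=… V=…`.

L=582.614 V=1830.337

2πR = 2π·24.5 = 153.938040
per-turn = √(153.938040² + 21²) = √(23696.9202 + 441) = √24137.9202 = 155.363832
L = 3.75 × 155.363832 = 582.614368
V = π·1² × L = 3.141593 × 582.614368 = 1830.337020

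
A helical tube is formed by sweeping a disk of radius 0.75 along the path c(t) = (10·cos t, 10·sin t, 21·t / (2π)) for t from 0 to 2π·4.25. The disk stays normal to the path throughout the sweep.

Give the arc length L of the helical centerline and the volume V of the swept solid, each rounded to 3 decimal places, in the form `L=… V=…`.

L=281.555 V=497.549

2πR = 2π·10 = 62.831853
per-turn = √(62.831853² + 21²) = √(3947.8418 + 441) = √4388.8418 = 66.248334
L = 4.25 × 66.248334 = 281.555420
V = π·0.75² × L = 1.767146 × 281.555420 = 497.549496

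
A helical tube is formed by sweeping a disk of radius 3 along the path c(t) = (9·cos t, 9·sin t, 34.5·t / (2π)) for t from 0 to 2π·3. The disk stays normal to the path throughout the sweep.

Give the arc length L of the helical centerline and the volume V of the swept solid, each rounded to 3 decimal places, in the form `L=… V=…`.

L=198.726 V=5618.845

2πR = 2π·9 = 56.548668
per-turn = √(56.548668² + 34.5²) = √(3197.7518 + 1190.25) = √4388.0018 = 66.241994
L = 3 × 66.241994 = 198.725983
V = π·3² × L = 28.274334 × 198.725983 = 5618.844803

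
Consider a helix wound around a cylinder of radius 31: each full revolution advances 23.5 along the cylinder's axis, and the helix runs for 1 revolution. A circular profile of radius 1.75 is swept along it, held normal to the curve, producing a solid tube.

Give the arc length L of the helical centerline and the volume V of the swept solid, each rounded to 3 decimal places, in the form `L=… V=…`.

2πR = 2π·31 = 194.778745
per-turn = √(194.778745² + 23.5²) = √(37938.7593 + 552.25) = √38491.0093 = 196.191257
L = 1 × 196.191257 = 196.191257
V = π·1.75² × L = 9.621128 × 196.191257 = 1887.581098

L=196.191 V=1887.581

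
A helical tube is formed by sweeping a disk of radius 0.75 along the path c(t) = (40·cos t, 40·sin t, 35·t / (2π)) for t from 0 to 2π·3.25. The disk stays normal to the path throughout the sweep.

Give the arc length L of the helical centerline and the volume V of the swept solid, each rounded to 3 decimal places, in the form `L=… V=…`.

L=824.697 V=1457.359

2πR = 2π·40 = 251.327412
per-turn = √(251.327412² + 35²) = √(63165.4682 + 1225) = √64390.4682 = 253.752770
L = 3.25 × 253.752770 = 824.696502
V = π·0.75² × L = 1.767146 × 824.696502 = 1457.359015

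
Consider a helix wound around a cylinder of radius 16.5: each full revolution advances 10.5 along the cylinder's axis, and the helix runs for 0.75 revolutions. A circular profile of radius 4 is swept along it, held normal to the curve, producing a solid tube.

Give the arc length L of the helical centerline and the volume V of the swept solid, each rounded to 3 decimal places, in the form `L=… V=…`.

L=78.152 V=3928.358

2πR = 2π·16.5 = 103.672558
per-turn = √(103.672558² + 10.5²) = √(10747.9992 + 110.25) = √10858.2492 = 104.202923
L = 0.75 × 104.202923 = 78.152192
V = π·4² × L = 50.265482 × 78.152192 = 3928.357654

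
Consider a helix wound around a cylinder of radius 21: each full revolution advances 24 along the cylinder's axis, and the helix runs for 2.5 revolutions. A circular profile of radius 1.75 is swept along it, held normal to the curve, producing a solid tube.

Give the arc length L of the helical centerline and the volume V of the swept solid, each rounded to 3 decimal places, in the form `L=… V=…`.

2πR = 2π·21 = 131.946891
per-turn = √(131.946891² + 24²) = √(17409.9822 + 576) = √17985.9822 = 134.111827
L = 2.5 × 134.111827 = 335.279568
V = π·1.75² × L = 9.621128 × 335.279568 = 3225.767470

L=335.280 V=3225.767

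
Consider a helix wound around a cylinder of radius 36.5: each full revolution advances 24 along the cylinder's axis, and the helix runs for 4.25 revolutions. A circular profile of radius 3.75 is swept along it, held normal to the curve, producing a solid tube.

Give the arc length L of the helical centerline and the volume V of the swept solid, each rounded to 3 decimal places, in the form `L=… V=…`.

2πR = 2π·36.5 = 229.336264
per-turn = √(229.336264² + 24²) = √(52595.1219 + 576) = √53171.1219 = 230.588642
L = 4.25 × 230.588642 = 980.001729
V = π·3.75² × L = 44.178647 × 980.001729 = 43295.150134

L=980.002 V=43295.150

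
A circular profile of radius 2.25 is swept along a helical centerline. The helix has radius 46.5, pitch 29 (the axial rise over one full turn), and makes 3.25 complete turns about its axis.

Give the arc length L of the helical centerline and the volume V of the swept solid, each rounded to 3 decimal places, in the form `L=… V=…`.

2πR = 2π·46.5 = 292.168117
per-turn = √(292.168117² + 29²) = √(85362.2085 + 841) = √86203.2085 = 293.603829
L = 3.25 × 293.603829 = 954.212445
V = π·2.25² × L = 15.904313 × 954.212445 = 15176.093205

L=954.212 V=15176.093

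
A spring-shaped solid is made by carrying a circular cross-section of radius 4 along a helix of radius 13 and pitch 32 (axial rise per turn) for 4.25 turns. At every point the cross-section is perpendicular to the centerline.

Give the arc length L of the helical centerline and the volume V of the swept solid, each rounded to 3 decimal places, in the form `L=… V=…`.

L=372.836 V=18740.758

2πR = 2π·13 = 81.681409
per-turn = √(81.681409² + 32²) = √(6671.8526 + 1024) = √7695.8526 = 87.726009
L = 4.25 × 87.726009 = 372.835536
V = π·4² × L = 50.265482 × 372.835536 = 18740.758110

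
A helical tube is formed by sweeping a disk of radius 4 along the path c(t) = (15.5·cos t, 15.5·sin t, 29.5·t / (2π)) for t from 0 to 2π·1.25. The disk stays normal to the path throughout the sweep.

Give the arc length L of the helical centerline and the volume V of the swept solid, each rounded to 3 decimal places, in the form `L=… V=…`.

2πR = 2π·15.5 = 97.389372
per-turn = √(97.389372² + 29.5²) = √(9484.6898 + 870.25) = √10354.9398 = 101.759225
L = 1.25 × 101.759225 = 127.199031
V = π·4² × L = 50.265482 × 127.199031 = 6393.720661

L=127.199 V=6393.721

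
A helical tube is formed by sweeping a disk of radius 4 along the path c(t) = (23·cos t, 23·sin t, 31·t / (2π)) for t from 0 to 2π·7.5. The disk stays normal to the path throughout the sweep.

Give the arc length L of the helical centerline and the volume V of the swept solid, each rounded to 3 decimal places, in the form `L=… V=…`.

2πR = 2π·23 = 144.513262
per-turn = √(144.513262² + 31²) = √(20884.0829 + 961) = √21845.0829 = 147.800822
L = 7.5 × 147.800822 = 1108.506163
V = π·4² × L = 50.265482 × 1108.506163 = 55719.597100

L=1108.506 V=55719.597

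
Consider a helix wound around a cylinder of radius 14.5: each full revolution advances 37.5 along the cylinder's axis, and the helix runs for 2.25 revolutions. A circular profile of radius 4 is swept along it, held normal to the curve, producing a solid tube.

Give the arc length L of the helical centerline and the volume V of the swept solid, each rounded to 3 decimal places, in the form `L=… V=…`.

2πR = 2π·14.5 = 91.106187
per-turn = √(91.106187² + 37.5²) = √(8300.3373 + 1406.25) = √9706.5873 = 98.522014
L = 2.25 × 98.522014 = 221.674532
V = π·4² × L = 50.265482 × 221.674532 = 11142.577308

L=221.675 V=11142.577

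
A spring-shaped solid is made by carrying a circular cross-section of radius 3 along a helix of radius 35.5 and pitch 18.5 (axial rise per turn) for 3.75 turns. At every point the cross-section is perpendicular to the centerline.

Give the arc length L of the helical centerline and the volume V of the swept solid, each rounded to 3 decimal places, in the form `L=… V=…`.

2πR = 2π·35.5 = 223.053078
per-turn = √(223.053078² + 18.5²) = √(49752.6758 + 342.25) = √50094.9258 = 223.818958
L = 3.75 × 223.818958 = 839.321091
V = π·3² × L = 28.274334 × 839.321091 = 23731.244763

L=839.321 V=23731.245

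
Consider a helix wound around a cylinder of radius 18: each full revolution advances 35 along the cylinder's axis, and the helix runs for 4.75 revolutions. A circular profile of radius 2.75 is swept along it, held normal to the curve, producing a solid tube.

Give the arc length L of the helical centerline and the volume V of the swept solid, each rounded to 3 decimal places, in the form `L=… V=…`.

L=562.349 V=13360.448

2πR = 2π·18 = 113.097336
per-turn = √(113.097336² + 35²) = √(12791.0073 + 1225) = √14016.0073 = 118.389220
L = 4.75 × 118.389220 = 562.348793
V = π·2.75² × L = 23.758294 × 562.348793 = 13360.448199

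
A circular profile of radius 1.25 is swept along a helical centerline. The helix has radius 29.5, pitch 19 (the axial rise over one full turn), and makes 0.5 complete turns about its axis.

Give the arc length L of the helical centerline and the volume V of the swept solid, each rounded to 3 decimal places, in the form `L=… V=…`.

L=93.163 V=457.311

2πR = 2π·29.5 = 185.353967
per-turn = √(185.353967² + 19²) = √(34356.0929 + 361) = √34717.0929 = 186.325234
L = 0.5 × 186.325234 = 93.162617
V = π·1.25² × L = 4.908739 × 93.162617 = 457.310927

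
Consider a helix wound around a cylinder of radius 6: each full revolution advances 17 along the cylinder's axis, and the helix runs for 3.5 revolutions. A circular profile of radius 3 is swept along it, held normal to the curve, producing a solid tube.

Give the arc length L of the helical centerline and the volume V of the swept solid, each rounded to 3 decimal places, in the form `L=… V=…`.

L=144.742 V=4092.482

2πR = 2π·6 = 37.699112
per-turn = √(37.699112² + 17²) = √(1421.2230 + 289) = √1710.2230 = 41.354843
L = 3.5 × 41.354843 = 144.741950
V = π·3² × L = 28.274334 × 144.741950 = 4092.482228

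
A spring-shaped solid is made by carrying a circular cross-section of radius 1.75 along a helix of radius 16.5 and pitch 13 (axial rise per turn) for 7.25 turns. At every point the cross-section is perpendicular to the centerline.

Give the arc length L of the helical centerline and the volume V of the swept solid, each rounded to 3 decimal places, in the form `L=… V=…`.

L=757.512 V=7288.122

2πR = 2π·16.5 = 103.672558
per-turn = √(103.672558² + 13²) = √(10747.9992 + 169) = √10916.9992 = 104.484445
L = 7.25 × 104.484445 = 757.512224
V = π·1.75² × L = 9.621128 × 757.512224 = 7288.121695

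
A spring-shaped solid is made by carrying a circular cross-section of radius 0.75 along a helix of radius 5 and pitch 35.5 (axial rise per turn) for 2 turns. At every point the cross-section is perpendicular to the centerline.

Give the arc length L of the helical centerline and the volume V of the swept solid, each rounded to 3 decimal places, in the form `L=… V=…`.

L=94.810 V=167.542

2πR = 2π·5 = 31.415927
per-turn = √(31.415927² + 35.5²) = √(986.9604 + 1260.25) = √2247.2104 = 47.404751
L = 2 × 47.404751 = 94.809502
V = π·0.75² × L = 1.767146 × 94.809502 = 167.542221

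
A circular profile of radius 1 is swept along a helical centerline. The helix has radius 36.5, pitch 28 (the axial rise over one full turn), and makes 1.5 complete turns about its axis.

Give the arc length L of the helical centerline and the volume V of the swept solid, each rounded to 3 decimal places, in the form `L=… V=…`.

L=346.559 V=1088.747

2πR = 2π·36.5 = 229.336264
per-turn = √(229.336264² + 28²) = √(52595.1219 + 784) = √53379.1219 = 231.039221
L = 1.5 × 231.039221 = 346.558832
V = π·1² × L = 3.141593 × 346.558832 = 1088.746681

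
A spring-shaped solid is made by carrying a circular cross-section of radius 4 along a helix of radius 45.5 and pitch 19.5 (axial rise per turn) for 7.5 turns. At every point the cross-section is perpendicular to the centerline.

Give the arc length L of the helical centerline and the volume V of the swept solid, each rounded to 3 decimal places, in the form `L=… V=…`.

L=2149.119 V=108026.503

2πR = 2π·45.5 = 285.884931
per-turn = √(285.884931² + 19.5²) = √(81730.1940 + 380.25) = √82110.4440 = 286.549200
L = 7.5 × 286.549200 = 2149.119000
V = π·4² × L = 50.265482 × 2149.119000 = 108026.503410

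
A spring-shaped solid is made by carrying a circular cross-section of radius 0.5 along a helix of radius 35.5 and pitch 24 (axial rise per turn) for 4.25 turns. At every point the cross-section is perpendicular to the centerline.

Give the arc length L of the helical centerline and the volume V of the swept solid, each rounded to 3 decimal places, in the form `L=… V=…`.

2πR = 2π·35.5 = 223.053078
per-turn = √(223.053078² + 24²) = √(49752.6758 + 576) = √50328.6758 = 224.340535
L = 4.25 × 224.340535 = 953.447275
V = π·0.5² × L = 0.785398 × 953.447275 = 748.835739

L=953.447 V=748.836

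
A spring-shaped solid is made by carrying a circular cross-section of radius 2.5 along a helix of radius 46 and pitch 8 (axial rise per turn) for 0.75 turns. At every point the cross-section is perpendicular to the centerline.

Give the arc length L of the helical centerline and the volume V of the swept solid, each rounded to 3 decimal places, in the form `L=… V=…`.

L=216.853 V=4257.897

2πR = 2π·46 = 289.026524
per-turn = √(289.026524² + 8²) = √(83536.3317 + 64) = √83600.3317 = 289.137219
L = 0.75 × 289.137219 = 216.852915
V = π·2.5² × L = 19.634954 × 216.852915 = 4257.897021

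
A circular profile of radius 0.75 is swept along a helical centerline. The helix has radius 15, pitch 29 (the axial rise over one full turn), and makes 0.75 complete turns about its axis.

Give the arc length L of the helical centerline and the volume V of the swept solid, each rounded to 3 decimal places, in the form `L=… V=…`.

2πR = 2π·15 = 94.247780
per-turn = √(94.247780² + 29²) = √(8882.6440 + 841) = √9723.6440 = 98.608539
L = 0.75 × 98.608539 = 73.956404
V = π·0.75² × L = 1.767146 × 73.956404 = 130.691754

L=73.956 V=130.692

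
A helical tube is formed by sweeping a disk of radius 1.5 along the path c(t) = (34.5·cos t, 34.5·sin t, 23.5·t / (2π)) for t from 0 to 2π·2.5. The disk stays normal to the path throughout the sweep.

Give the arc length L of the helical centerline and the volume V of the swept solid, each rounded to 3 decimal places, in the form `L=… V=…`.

L=545.100 V=3853.085

2πR = 2π·34.5 = 216.769893
per-turn = √(216.769893² + 23.5²) = √(46989.1866 + 552.25) = √47541.4366 = 218.039988
L = 2.5 × 218.039988 = 545.099971
V = π·1.5² × L = 7.068583 × 545.099971 = 3853.084645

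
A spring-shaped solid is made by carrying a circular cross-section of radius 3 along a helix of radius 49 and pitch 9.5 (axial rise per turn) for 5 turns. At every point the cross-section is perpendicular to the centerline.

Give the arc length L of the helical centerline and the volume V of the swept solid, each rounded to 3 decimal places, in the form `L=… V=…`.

2πR = 2π·49 = 307.876080
per-turn = √(307.876080² + 9.5²) = √(94787.6807 + 90.25) = √94877.9307 = 308.022614
L = 5 × 308.022614 = 1540.113069
V = π·3² × L = 28.274334 × 1540.113069 = 43545.671142

L=1540.113 V=43545.671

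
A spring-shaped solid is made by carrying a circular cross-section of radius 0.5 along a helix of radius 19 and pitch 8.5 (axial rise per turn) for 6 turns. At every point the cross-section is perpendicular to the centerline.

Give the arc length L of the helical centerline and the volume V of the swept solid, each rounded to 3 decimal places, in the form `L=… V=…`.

2πR = 2π·19 = 119.380521
per-turn = √(119.380521² + 8.5²) = √(14251.7088 + 72.25) = √14323.9588 = 119.682742
L = 6 × 119.682742 = 718.096453
V = π·0.5² × L = 0.785398 × 718.096453 = 563.991635

L=718.096 V=563.992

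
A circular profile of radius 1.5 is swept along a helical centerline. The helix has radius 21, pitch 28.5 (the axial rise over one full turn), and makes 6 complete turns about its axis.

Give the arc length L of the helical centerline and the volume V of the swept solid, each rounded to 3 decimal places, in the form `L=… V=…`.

L=809.938 V=5725.118

2πR = 2π·21 = 131.946891
per-turn = √(131.946891² + 28.5²) = √(17409.9822 + 812.25) = √18222.2322 = 134.989748
L = 6 × 134.989748 = 809.938490
V = π·1.5² × L = 7.068583 × 809.938490 = 5725.117824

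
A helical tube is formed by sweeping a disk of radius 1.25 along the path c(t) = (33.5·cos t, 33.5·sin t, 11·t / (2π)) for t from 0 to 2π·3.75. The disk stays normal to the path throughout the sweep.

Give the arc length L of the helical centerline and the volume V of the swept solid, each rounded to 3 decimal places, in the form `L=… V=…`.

2πR = 2π·33.5 = 210.486708
per-turn = √(210.486708² + 11²) = √(44304.6542 + 121) = √44425.6542 = 210.773941
L = 3.75 × 210.773941 = 790.402278
V = π·1.25² × L = 4.908739 × 790.402278 = 3879.878111

L=790.402 V=3879.878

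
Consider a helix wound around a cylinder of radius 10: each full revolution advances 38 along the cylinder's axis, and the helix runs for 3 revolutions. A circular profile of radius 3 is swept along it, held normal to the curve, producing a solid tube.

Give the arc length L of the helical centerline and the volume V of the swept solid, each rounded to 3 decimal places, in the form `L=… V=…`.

L=220.287 V=6228.482

2πR = 2π·10 = 62.831853
per-turn = √(62.831853² + 38²) = √(3947.8418 + 1444) = √5391.8418 = 73.429162
L = 3 × 73.429162 = 220.287485
V = π·3² × L = 28.274334 × 220.287485 = 6228.481888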